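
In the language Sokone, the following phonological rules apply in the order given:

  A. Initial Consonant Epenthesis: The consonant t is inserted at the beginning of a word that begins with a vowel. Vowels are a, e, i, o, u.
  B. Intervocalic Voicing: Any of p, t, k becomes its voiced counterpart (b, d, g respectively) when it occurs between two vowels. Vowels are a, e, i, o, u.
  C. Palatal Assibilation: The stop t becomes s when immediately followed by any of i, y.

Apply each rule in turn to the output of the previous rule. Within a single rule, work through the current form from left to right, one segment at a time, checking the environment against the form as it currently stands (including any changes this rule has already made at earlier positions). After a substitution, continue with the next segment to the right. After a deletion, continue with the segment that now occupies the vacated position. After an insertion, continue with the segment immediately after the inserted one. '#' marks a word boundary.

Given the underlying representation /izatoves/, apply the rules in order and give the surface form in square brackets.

[sizadoves]

A Initial Consonant Epenthesis: [izatoves] → [tizatoves]
B Intervocalic Voicing: [tizatoves] → [tizadoves]
C Palatal Assibilation: [tizadoves] → [sizadoves]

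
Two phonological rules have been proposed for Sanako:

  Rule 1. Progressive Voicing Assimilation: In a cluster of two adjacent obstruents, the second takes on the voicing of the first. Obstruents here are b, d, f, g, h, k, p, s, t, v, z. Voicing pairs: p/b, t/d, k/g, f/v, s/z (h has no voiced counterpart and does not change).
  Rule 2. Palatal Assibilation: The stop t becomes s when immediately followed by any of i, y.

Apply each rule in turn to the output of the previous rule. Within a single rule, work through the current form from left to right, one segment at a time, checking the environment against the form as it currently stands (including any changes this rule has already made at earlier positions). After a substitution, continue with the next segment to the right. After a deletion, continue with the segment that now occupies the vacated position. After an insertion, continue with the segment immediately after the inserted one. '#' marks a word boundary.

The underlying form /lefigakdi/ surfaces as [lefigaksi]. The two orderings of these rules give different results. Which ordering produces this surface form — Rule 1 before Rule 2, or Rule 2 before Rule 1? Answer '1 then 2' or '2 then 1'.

1 then 2

Order 1 then 2:
  1 Progressive Voicing Assimilation: [lefigakdi] → [lefigakti]
  2 Palatal Assibilation: [lefigakti] → [lefigaksi]
  result: [lefigaksi]
Order 2 then 1:
  2 Palatal Assibilation: no change — [lefigakdi]
  1 Progressive Voicing Assimilation: [lefigakdi] → [lefigakti]
  result: [lefigakti]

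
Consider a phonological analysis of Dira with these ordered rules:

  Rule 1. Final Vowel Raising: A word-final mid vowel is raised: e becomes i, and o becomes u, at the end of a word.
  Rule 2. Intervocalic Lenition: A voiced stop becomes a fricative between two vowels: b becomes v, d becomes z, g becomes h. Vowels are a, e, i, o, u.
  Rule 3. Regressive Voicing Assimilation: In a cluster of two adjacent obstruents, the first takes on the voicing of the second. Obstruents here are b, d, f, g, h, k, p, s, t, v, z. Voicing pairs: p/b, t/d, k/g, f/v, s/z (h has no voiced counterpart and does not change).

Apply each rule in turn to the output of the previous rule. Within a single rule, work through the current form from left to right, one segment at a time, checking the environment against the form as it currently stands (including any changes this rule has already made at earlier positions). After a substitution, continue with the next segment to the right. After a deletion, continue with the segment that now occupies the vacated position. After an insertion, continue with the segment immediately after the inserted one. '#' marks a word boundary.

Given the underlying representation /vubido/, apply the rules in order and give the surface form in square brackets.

[vuvizu]

Rule 1 Final Vowel Raising: [vubido] → [vubidu]
Rule 2 Intervocalic Lenition: [vubidu] → [vuvizu]
Rule 3 Regressive Voicing Assimilation: no change — [vuvizu]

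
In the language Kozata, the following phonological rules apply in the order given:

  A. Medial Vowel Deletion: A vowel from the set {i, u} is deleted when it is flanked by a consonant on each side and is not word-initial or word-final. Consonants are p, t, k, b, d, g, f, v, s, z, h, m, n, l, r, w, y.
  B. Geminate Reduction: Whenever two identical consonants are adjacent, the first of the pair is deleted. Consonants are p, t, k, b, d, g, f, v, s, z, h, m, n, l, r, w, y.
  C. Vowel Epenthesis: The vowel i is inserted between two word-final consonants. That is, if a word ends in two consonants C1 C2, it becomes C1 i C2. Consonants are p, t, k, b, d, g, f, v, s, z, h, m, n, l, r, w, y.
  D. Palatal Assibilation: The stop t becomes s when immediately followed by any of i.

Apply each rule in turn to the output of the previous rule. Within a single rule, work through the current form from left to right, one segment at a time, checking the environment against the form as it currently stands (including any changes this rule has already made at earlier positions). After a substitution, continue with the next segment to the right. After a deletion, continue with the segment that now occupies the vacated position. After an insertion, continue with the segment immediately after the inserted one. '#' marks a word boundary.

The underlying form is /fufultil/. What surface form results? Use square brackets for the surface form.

[flsil]

A Medial Vowel Deletion: [fufultil] → [ffltl]
B Geminate Reduction: [ffltl] → [fltl]
C Vowel Epenthesis: [fltl] → [fltil]
D Palatal Assibilation: [fltil] → [flsil]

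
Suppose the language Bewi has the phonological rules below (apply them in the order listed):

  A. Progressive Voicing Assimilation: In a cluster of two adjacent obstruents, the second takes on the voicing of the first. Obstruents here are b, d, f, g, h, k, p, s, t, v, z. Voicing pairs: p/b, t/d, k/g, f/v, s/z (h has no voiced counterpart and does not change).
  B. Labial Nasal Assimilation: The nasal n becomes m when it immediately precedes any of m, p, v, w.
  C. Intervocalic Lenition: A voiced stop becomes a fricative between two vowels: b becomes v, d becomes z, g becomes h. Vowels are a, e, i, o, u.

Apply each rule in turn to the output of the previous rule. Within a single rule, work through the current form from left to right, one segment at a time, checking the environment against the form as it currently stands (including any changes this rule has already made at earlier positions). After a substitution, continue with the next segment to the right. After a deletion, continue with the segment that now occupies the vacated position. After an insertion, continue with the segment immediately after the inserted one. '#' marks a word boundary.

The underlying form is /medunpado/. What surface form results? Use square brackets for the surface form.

A Progressive Voicing Assimilation: no change — [medunpado]
B Labial Nasal Assimilation: [medunpado] → [medumpado]
C Intervocalic Lenition: [medumpado] → [mezumpazo]

[mezumpazo]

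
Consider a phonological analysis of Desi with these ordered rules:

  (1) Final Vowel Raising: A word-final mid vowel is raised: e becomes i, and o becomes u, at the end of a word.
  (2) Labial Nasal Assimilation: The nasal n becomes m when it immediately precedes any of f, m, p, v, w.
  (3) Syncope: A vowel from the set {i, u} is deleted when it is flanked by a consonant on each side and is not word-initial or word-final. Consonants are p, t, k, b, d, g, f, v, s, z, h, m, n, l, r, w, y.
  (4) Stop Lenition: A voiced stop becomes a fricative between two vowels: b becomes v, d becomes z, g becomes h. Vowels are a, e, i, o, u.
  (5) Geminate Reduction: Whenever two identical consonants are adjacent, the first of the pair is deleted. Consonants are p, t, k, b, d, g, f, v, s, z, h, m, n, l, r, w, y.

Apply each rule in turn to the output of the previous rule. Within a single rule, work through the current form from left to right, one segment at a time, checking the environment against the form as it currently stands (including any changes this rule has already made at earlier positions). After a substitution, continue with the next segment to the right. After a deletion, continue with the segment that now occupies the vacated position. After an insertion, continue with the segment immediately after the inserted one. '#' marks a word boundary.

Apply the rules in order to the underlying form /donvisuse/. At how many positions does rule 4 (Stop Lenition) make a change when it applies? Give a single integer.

0

(1) Final Vowel Raising: [donvisuse] → [donvisusi]
(2) Labial Nasal Assimilation: [donvisusi] → [domvisusi]
(3) Syncope: [domvisusi] → [domvssi]
(4) Stop Lenition: no change — [domvssi]
(5) Geminate Reduction: [domvssi] → [domvsi]
Rule 4 changed 0 position(s).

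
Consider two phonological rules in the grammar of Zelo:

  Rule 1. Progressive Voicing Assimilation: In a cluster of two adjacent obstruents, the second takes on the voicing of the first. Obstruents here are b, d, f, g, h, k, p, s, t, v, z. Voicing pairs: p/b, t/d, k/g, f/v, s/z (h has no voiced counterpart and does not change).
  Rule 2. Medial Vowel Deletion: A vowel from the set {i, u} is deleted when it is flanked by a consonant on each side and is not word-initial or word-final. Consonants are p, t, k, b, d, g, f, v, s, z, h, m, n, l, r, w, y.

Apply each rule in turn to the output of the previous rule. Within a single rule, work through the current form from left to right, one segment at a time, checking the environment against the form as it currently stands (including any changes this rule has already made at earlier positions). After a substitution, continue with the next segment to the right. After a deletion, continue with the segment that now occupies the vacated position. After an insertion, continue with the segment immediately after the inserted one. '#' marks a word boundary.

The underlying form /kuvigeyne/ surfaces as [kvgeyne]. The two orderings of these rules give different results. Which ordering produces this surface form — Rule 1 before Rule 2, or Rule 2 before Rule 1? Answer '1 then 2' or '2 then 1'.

Order 1 then 2:
  1 Progressive Voicing Assimilation: no change — [kuvigeyne]
  2 Medial Vowel Deletion: [kuvigeyne] → [kvgeyne]
  result: [kvgeyne]
Order 2 then 1:
  2 Medial Vowel Deletion: [kuvigeyne] → [kvgeyne]
  1 Progressive Voicing Assimilation: [kvgeyne] → [kfkeyne]
  result: [kfkeyne]

1 then 2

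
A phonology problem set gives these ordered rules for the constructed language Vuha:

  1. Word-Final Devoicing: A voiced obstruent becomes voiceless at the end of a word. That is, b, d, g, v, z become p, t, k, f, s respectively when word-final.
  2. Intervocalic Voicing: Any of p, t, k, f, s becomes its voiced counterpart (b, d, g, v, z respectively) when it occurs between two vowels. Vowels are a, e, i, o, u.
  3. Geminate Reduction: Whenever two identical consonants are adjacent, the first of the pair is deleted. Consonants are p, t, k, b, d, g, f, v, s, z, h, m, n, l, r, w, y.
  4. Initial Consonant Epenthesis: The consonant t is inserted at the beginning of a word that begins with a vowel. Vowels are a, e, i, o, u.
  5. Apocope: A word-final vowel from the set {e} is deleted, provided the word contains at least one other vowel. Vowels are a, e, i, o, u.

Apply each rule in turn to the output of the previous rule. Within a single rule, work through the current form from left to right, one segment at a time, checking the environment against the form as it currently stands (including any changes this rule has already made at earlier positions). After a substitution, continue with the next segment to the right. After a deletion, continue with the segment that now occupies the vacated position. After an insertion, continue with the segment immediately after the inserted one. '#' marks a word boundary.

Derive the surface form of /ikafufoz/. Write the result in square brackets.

1 Word-Final Devoicing: [ikafufoz] → [ikafufos]
2 Intervocalic Voicing: [ikafufos] → [igavuvos]
3 Geminate Reduction: no change — [igavuvos]
4 Initial Consonant Epenthesis: [igavuvos] → [tigavuvos]
5 Apocope: no change — [tigavuvos]

[tigavuvos]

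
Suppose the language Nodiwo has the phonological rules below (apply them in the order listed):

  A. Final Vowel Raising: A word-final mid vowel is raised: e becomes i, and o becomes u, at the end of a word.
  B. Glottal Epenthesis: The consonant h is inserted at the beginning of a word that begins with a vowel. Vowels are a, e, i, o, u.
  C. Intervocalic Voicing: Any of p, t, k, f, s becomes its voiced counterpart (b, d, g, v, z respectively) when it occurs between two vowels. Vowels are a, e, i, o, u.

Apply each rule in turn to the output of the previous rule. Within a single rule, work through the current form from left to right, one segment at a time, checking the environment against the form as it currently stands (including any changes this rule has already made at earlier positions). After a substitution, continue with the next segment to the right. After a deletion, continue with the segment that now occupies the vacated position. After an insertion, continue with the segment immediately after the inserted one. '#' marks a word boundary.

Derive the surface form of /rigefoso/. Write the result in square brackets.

A Final Vowel Raising: [rigefoso] → [rigefosu]
B Glottal Epenthesis: no change — [rigefosu]
C Intervocalic Voicing: [rigefosu] → [rigevozu]

[rigevozu]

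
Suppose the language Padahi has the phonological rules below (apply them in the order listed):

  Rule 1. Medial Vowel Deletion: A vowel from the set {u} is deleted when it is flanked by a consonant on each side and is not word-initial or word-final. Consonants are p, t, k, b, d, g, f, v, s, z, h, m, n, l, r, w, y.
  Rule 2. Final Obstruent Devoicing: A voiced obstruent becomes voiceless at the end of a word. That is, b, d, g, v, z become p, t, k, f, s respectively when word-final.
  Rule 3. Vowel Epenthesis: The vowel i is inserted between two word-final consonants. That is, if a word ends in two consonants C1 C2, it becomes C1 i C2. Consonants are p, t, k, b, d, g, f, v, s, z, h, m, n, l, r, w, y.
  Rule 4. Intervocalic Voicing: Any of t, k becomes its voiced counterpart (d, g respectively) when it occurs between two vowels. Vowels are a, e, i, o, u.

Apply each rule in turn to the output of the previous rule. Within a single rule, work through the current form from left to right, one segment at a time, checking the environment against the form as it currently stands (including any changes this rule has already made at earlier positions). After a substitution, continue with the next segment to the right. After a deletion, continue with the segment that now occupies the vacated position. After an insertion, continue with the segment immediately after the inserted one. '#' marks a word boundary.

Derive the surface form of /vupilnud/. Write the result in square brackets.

Rule 1 Medial Vowel Deletion: [vupilnud] → [vpilnd]
Rule 2 Final Obstruent Devoicing: [vpilnd] → [vpilnt]
Rule 3 Vowel Epenthesis: [vpilnt] → [vpilnit]
Rule 4 Intervocalic Voicing: no change — [vpilnit]

[vpilnit]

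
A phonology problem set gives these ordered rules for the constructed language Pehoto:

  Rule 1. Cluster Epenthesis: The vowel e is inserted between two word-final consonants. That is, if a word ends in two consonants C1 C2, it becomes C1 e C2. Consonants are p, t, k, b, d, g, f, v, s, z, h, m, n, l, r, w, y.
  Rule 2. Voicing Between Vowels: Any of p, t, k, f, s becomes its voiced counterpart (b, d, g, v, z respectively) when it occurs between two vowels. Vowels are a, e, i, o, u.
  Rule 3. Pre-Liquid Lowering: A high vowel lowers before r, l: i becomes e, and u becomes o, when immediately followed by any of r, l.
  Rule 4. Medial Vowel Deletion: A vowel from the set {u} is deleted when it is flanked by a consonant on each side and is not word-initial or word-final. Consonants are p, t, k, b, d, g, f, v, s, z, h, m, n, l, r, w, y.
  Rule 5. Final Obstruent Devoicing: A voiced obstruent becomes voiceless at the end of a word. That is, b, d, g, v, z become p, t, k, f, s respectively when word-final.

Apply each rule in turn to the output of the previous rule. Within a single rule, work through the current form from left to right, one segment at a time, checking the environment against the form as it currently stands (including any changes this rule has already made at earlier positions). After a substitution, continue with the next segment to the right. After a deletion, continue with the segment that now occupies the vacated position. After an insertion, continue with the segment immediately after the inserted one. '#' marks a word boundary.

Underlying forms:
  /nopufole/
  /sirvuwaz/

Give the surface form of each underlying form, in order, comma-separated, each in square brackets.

[nobvole], [servwas]

/nopufole/:
  Rule 1 Cluster Epenthesis: no change — [nopufole]
  Rule 2 Voicing Between Vowels: [nopufole] → [nobuvole]
  Rule 3 Pre-Liquid Lowering: no change — [nobuvole]
  Rule 4 Medial Vowel Deletion: [nobuvole] → [nobvole]
  Rule 5 Final Obstruent Devoicing: no change — [nobvole]
/sirvuwaz/:
  Rule 1 Cluster Epenthesis: no change — [sirvuwaz]
  Rule 2 Voicing Between Vowels: no change — [sirvuwaz]
  Rule 3 Pre-Liquid Lowering: [sirvuwaz] → [servuwaz]
  Rule 4 Medial Vowel Deletion: [servuwaz] → [servwaz]
  Rule 5 Final Obstruent Devoicing: [servwaz] → [servwas]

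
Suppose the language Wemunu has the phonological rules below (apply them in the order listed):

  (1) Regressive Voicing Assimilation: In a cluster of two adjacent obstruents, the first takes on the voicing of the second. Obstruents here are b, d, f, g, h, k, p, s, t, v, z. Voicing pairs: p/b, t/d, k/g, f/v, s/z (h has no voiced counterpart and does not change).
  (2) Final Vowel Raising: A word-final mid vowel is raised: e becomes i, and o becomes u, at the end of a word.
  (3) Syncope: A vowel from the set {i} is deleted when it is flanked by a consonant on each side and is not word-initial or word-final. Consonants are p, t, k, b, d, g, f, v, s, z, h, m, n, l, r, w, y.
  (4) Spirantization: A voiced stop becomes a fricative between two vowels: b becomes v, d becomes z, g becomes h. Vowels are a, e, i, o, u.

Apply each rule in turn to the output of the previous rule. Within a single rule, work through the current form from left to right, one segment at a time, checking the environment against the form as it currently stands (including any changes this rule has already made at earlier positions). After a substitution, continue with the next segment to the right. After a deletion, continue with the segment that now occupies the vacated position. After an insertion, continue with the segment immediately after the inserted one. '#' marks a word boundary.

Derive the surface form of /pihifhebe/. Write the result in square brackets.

[phfhevi]

(1) Regressive Voicing Assimilation: no change — [pihifhebe]
(2) Final Vowel Raising: [pihifhebe] → [pihifhebi]
(3) Syncope: [pihifhebi] → [phfhebi]
(4) Spirantization: [phfhebi] → [phfhevi]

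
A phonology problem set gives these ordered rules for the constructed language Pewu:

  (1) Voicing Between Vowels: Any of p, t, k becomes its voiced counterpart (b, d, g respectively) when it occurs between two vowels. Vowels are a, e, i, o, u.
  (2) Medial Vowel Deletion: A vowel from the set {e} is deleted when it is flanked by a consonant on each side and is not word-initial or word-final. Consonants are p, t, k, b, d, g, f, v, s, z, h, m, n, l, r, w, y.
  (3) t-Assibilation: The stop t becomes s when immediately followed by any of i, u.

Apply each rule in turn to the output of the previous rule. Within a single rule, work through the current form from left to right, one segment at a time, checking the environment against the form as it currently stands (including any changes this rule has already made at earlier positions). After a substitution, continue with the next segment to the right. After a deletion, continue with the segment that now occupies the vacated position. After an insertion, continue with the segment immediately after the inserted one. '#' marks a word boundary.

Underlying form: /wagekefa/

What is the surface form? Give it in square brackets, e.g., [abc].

[waggfa]

(1) Voicing Between Vowels: [wagekefa] → [wagegefa]
(2) Medial Vowel Deletion: [wagegefa] → [waggfa]
(3) t-Assibilation: no change — [waggfa]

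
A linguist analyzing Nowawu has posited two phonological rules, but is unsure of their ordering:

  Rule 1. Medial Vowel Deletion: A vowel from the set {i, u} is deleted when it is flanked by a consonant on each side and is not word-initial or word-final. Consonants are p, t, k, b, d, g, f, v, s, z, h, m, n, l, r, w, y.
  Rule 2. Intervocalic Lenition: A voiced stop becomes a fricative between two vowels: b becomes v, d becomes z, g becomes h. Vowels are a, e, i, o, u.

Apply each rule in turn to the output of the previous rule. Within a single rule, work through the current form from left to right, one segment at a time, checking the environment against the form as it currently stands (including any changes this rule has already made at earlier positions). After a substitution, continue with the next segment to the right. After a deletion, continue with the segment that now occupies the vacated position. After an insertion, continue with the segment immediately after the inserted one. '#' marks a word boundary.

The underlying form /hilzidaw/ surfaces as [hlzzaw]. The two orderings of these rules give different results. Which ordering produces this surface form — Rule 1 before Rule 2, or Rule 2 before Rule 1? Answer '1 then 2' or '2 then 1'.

Order 1 then 2:
  1 Medial Vowel Deletion: [hilzidaw] → [hlzdaw]
  2 Intervocalic Lenition: no change — [hlzdaw]
  result: [hlzdaw]
Order 2 then 1:
  2 Intervocalic Lenition: [hilzidaw] → [hilzizaw]
  1 Medial Vowel Deletion: [hilzizaw] → [hlzzaw]
  result: [hlzzaw]

2 then 1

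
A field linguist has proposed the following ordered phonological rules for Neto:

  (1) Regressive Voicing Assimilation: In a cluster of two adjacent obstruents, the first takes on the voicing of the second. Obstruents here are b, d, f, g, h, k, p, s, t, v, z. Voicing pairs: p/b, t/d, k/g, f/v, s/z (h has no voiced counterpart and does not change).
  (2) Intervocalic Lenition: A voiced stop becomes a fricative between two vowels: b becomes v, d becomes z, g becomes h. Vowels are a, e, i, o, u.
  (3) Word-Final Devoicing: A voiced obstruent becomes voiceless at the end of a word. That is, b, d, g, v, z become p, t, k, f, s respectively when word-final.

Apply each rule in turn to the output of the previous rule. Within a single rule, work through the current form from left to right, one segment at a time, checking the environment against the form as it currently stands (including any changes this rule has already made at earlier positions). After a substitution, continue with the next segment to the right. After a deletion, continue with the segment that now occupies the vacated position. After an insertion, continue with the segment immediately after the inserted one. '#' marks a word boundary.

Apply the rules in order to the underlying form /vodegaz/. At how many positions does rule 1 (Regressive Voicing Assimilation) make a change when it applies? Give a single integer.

(1) Regressive Voicing Assimilation: no change — [vodegaz]
(2) Intervocalic Lenition: [vodegaz] → [vozehaz]
(3) Word-Final Devoicing: [vozehaz] → [vozehas]
Rule 1 changed 0 position(s).

0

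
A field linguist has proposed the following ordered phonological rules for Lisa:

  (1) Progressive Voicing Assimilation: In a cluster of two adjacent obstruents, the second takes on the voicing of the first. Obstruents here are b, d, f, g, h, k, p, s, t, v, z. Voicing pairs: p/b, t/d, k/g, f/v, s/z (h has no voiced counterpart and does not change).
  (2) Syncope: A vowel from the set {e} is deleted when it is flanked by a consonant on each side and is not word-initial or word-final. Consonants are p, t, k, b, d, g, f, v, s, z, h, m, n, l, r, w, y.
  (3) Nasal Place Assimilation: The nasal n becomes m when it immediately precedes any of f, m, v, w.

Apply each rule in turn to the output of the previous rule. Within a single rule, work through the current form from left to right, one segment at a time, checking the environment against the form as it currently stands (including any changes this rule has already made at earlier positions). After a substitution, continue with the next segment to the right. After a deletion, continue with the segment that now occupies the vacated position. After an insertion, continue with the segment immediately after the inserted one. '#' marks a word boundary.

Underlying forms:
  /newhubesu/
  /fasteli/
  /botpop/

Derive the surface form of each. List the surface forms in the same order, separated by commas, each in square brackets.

/newhubesu/:
  (1) Progressive Voicing Assimilation: no change — [newhubesu]
  (2) Syncope: [newhubesu] → [nwhubsu]
  (3) Nasal Place Assimilation: [nwhubsu] → [mwhubsu]
/fasteli/:
  (1) Progressive Voicing Assimilation: no change — [fasteli]
  (2) Syncope: [fasteli] → [fastli]
  (3) Nasal Place Assimilation: no change — [fastli]
/botpop/:
  (1) Progressive Voicing Assimilation: no change — [botpop]
  (2) Syncope: no change — [botpop]
  (3) Nasal Place Assimilation: no change — [botpop]

[mwhubsu], [fastli], [botpop]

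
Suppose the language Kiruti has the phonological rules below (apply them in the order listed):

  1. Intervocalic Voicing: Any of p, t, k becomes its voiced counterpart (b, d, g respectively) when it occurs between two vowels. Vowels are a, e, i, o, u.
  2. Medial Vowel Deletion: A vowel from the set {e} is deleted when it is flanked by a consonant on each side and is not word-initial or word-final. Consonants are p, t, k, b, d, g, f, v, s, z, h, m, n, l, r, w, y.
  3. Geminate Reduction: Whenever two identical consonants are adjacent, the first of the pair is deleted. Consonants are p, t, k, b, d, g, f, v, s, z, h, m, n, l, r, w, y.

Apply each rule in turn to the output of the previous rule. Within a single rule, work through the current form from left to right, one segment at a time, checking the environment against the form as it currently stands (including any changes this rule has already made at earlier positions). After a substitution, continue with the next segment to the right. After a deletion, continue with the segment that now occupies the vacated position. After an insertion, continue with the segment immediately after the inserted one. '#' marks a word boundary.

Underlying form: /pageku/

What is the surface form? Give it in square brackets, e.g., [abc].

1 Intervocalic Voicing: [pageku] → [pagegu]
2 Medial Vowel Deletion: [pagegu] → [paggu]
3 Geminate Reduction: [paggu] → [pagu]

[pagu]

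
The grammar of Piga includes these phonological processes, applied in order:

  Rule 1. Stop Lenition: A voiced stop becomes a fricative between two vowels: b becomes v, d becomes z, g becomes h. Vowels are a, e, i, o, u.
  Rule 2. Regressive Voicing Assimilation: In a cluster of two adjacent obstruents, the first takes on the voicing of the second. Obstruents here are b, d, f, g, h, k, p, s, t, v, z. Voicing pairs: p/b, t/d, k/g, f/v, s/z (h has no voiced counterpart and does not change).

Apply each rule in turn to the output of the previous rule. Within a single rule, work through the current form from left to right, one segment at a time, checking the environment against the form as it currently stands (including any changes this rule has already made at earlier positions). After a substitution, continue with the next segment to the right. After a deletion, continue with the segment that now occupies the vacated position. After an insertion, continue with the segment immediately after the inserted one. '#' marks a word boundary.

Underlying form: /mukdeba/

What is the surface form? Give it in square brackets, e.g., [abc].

[mugdeva]

Rule 1 Stop Lenition: [mukdeba] → [mukdeva]
Rule 2 Regressive Voicing Assimilation: [mukdeva] → [mugdeva]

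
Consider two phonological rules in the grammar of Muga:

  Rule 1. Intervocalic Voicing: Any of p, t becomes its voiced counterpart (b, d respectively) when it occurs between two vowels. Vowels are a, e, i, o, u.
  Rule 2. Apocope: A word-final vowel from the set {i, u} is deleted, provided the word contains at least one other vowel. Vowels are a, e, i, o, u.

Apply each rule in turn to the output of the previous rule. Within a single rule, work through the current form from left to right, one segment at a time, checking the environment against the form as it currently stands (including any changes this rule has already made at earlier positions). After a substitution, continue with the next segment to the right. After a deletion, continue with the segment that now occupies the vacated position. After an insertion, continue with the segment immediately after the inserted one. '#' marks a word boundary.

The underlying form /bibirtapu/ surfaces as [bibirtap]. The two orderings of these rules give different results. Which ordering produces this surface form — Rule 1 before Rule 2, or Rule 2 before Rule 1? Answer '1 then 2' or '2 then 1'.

Order 1 then 2:
  1 Intervocalic Voicing: [bibirtapu] → [bibirtabu]
  2 Apocope: [bibirtabu] → [bibirtab]
  result: [bibirtab]
Order 2 then 1:
  2 Apocope: [bibirtapu] → [bibirtap]
  1 Intervocalic Voicing: no change — [bibirtap]
  result: [bibirtap]

2 then 1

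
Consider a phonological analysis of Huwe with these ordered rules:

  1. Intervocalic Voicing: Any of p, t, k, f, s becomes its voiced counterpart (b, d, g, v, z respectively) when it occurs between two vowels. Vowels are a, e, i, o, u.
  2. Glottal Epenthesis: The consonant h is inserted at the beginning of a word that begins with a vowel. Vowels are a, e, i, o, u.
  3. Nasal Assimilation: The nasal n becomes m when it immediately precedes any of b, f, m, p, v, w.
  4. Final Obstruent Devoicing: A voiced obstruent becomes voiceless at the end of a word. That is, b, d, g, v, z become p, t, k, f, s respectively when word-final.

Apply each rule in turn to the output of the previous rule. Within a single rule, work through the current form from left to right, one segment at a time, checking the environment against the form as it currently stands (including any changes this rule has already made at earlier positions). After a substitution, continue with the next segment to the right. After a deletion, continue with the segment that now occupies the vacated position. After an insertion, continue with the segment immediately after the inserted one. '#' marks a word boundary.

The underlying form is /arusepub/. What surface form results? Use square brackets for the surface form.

[haruzebup]

1 Intervocalic Voicing: [arusepub] → [aruzebub]
2 Glottal Epenthesis: [aruzebub] → [haruzebub]
3 Nasal Assimilation: no change — [haruzebub]
4 Final Obstruent Devoicing: [haruzebub] → [haruzebup]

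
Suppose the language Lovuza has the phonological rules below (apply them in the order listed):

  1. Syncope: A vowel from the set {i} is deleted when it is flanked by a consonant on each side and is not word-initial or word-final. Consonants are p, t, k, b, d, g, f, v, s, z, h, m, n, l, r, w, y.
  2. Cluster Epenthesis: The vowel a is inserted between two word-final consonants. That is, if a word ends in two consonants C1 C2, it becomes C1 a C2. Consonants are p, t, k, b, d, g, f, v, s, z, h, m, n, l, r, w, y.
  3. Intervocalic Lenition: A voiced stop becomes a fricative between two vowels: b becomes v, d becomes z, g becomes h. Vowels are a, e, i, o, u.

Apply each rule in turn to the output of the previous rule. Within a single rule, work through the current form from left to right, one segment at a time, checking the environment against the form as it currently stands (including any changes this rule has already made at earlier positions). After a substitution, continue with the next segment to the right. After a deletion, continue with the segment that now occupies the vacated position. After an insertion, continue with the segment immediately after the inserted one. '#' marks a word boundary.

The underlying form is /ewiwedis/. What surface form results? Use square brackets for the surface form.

[ewwezas]

1 Syncope: [ewiwedis] → [ewweds]
2 Cluster Epenthesis: [ewweds] → [ewwedas]
3 Intervocalic Lenition: [ewwedas] → [ewwezas]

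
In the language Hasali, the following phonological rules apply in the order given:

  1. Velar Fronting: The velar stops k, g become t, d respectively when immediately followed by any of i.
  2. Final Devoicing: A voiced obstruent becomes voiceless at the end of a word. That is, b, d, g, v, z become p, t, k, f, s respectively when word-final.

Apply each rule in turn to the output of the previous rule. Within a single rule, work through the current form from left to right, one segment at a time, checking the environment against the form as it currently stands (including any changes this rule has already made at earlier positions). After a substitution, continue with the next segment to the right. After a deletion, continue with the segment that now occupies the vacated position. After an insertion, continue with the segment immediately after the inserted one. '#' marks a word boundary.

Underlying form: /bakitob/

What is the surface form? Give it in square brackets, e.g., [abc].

[batitop]

1 Velar Fronting: [bakitob] → [batitob]
2 Final Devoicing: [batitob] → [batitop]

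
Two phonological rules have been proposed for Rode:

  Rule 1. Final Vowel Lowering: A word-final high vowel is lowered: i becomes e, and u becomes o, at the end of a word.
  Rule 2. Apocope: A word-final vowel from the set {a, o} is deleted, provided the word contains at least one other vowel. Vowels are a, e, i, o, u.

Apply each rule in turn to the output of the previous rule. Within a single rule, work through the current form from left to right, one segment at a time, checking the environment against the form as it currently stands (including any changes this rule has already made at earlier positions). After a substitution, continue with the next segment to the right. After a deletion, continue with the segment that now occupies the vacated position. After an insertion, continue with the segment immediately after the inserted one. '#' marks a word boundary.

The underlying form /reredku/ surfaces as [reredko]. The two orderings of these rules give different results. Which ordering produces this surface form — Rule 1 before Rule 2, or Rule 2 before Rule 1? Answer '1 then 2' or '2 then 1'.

2 then 1

Order 1 then 2:
  1 Final Vowel Lowering: [reredku] → [reredko]
  2 Apocope: [reredko] → [reredk]
  result: [reredk]
Order 2 then 1:
  2 Apocope: no change — [reredku]
  1 Final Vowel Lowering: [reredku] → [reredko]
  result: [reredko]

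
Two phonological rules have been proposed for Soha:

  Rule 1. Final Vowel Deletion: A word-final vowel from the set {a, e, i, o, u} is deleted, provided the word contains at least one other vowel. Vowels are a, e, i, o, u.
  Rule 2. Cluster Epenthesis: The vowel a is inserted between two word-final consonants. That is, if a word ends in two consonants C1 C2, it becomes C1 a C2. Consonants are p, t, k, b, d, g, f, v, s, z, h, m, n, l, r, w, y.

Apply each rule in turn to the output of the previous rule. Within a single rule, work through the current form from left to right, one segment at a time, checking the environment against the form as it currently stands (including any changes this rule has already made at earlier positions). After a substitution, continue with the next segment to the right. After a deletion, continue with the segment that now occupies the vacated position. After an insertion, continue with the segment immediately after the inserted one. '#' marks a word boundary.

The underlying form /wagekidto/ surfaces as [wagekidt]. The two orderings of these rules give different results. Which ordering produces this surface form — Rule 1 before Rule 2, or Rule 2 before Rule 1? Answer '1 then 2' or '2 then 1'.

Order 1 then 2:
  1 Final Vowel Deletion: [wagekidto] → [wagekidt]
  2 Cluster Epenthesis: [wagekidt] → [wagekidat]
  result: [wagekidat]
Order 2 then 1:
  2 Cluster Epenthesis: no change — [wagekidto]
  1 Final Vowel Deletion: [wagekidto] → [wagekidt]
  result: [wagekidt]

2 then 1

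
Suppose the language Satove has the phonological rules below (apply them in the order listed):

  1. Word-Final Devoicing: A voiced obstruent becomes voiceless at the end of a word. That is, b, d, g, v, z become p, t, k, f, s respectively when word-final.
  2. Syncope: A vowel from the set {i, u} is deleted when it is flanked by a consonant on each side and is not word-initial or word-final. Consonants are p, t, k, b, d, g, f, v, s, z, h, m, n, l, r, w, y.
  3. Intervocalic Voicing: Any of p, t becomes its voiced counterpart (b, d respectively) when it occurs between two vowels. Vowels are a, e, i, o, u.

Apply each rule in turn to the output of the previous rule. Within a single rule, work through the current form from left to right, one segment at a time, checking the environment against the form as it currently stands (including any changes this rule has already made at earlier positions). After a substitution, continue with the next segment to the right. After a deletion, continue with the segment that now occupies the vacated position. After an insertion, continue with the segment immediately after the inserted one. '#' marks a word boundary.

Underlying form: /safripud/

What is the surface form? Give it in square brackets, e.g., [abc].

1 Word-Final Devoicing: [safripud] → [safriput]
2 Syncope: [safriput] → [safrpt]
3 Intervocalic Voicing: no change — [safrpt]

[safrpt]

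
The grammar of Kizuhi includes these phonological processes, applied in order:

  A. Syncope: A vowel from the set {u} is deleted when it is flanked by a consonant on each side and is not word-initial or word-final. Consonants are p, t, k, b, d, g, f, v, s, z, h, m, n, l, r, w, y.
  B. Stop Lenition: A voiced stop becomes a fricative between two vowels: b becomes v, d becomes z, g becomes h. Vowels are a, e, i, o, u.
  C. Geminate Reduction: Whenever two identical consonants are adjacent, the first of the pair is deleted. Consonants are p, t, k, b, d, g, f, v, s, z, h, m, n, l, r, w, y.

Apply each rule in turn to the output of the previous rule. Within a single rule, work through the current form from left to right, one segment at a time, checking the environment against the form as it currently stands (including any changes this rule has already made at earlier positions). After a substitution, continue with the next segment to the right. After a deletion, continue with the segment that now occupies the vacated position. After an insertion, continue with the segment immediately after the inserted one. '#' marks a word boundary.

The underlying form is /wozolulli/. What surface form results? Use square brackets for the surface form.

A Syncope: [wozolulli] → [wozollli]
B Stop Lenition: no change — [wozollli]
C Geminate Reduction: [wozollli] → [wozoli]

[wozoli]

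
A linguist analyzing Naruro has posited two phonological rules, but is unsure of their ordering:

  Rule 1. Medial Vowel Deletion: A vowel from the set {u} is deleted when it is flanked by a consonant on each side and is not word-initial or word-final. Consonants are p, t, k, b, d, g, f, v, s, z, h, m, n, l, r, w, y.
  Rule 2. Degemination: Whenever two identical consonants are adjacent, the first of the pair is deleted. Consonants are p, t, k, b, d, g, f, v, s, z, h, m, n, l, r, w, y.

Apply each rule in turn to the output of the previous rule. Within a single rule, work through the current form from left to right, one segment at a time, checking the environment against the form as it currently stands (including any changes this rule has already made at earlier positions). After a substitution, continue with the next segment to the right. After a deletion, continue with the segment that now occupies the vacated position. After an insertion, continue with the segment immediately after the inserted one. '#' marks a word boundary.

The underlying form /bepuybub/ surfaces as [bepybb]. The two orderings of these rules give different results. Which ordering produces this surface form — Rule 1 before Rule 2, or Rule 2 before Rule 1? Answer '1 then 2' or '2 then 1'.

Order 1 then 2:
  1 Medial Vowel Deletion: [bepuybub] → [bepybb]
  2 Degemination: [bepybb] → [bepyb]
  result: [bepyb]
Order 2 then 1:
  2 Degemination: no change — [bepuybub]
  1 Medial Vowel Deletion: [bepuybub] → [bepybb]
  result: [bepybb]

2 then 1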